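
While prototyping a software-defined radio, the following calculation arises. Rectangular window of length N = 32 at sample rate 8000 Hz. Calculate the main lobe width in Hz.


Main lobe width for a rectangular window:
Width = 2 * fs / N
      = 2 * 8000 / 32
      = 16000 / 32
      = 500.0 Hz

500.0 Hz


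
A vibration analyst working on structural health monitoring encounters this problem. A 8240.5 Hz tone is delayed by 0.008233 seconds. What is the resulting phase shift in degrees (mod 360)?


Phase shift from frequency and time delay:
phi = 360 * f * t_delay
    = 360 * 8240.5 * 0.008233
    = 24423.85 degrees
    mod 360 = 303.85 degrees

303.85 degrees


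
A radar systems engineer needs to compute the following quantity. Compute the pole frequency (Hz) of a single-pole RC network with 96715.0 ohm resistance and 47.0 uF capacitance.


Cutoff frequency of a first-order RC filter:
fc = 1 / (2 * pi * R * C)
C = 47.0 uF = 4.7e-05 F
fc = 1 / (2 * pi * 96715.0 * 4.7e-05)
   = 1 / 28.560878548242
   = 0.035013 Hz

0.035013 Hz


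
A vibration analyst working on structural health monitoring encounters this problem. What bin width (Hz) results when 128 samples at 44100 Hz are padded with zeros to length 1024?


Frequency resolution after zero-padding:
N_padded = 128 * 8 = 1024
df = fs / N_padded
   = 44100 / 1024
   = 43.0664 Hz

43.0664 Hz


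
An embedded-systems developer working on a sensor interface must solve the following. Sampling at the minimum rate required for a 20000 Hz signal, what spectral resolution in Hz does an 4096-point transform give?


Step 1 — Nyquist sampling rate:
fs = 2 * fmax = 2 * 20000 = 40000 Hz

Step 2 — DFT bin spacing:
df = fs / N = 40000 / 4096 = 9.7656 Hz

9.7656 Hz


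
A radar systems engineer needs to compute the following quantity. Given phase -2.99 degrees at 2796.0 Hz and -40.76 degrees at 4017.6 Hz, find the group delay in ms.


Group delay from phase difference:
tau = -d(phi)/d(omega)
d(phi) = -37.77 deg = -0.659211 rad
d(omega) = 2*pi*(4017.6 - 2796.0) = 7675.5392 rad/s
tau = -(-0.659211) / 7675.5392
    = 0.0859 ms

0.0859 ms


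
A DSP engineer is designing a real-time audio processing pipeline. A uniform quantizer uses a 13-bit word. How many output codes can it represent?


Number of quantization levels = 2^N
= 2^13
= 8192

8192


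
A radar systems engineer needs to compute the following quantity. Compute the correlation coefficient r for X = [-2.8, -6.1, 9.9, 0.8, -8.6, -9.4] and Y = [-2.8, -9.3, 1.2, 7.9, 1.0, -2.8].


Pearson correlation coefficient (population):
r = cov(X,Y) / (std(X) * std(Y))
Mean X = -2.7, Mean Y = -0.8
Cov(X,Y) = 14.588333
Std(X) = 6.611606, Std(Y) = 5.215042
r = 0.4231

0.4231


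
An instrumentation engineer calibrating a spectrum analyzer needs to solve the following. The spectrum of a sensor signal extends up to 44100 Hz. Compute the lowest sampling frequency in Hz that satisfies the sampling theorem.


The Nyquist rate is twice the maximum frequency component.
fs_min = 2 * fmax
      = 2 * 44100
      = 88200 Hz

88200


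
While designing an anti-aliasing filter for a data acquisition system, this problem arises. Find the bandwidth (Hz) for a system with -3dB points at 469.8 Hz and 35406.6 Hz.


Bandwidth is the difference of -3dB frequencies:
BW = f_high - f_low
   = 35406.6 - 469.8
   = 34936.8 Hz

34936.8 Hz


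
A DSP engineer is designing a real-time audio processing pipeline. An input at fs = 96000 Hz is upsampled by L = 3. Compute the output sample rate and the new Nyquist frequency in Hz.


Step 1 — output sample rate after interpolation by L:
fs_out = L * fs_in = 3 * 96000 = 288000 Hz

Step 2 — Nyquist frequency of the output stream:
f_Nyq = fs_out / 2 = 288000 / 2 = 144000.0 Hz

fs_out = 288000 Hz; f_Nyquist = 144000.0 Hz


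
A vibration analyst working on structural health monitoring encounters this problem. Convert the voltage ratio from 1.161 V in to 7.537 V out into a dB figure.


Voltage gain in dB:
G = 20 * log10(Vout / Vin)
  = 20 * log10(7.537 / 1.161)
  = 20 * log10(6.491817)
  = 20 * 0.812366
  = 16.25 dB

16.25 dB


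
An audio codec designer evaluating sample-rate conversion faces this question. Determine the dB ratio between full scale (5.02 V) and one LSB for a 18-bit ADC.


Dynamic range from full-scale to LSB:
V_min = V_max / 2^bits = 5.02 / 2^18
DR = 20 * log10(V_max / V_min)
   = 20 * log10(2^18)
   = 20 * 18 * log10(2)
   = 108.37 dB

108.37 dB


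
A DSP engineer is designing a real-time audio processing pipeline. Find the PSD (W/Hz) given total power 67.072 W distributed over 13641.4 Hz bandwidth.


Power spectral density:
PSD = P / BW
    = 67.072 / 13641.4
    = 0.0049168 W/Hz

0.0049168 W/Hz


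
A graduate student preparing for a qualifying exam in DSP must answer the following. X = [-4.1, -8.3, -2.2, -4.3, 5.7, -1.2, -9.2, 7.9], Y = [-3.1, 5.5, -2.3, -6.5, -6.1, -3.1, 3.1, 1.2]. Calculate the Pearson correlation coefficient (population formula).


Pearson correlation coefficient (population):
r = cov(X,Y) / (std(X) * std(Y))
Mean X = -1.9625, Mean Y = -1.4125
Cov(X,Y) = -9.024531
Std(X) = 5.692086, Std(Y) = 4.020397
r = -0.3944

-0.3944


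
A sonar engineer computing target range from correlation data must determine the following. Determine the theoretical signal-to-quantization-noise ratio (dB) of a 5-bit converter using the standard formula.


Theoretical SNR for a full-scale sinusoid:
SNR = 6.02 * N + 1.76
    = 6.02 * 5 + 1.76
    = 30.1 + 1.76
    = 31.86 dB

31.86 dB


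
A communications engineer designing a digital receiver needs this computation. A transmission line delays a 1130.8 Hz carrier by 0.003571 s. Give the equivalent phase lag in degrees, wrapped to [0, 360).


Phase shift from frequency and time delay:
phi = 360 * f * t_delay
    = 360 * 1130.8 * 0.003571
    = 1453.71 degrees
    mod 360 = 13.71 degrees

13.71 degrees


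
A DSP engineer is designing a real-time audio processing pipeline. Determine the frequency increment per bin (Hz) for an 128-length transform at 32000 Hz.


DFT frequency resolution:
df = fs / N
   = 32000 / 128
   = 250.0 Hz

250.0 Hz


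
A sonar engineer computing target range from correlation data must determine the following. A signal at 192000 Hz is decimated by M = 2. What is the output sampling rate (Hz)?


Decimation reduces the sample rate:
fs_out = fs_in / M
       = 192000 / 2
       = 96000.0 Hz

96000.0 Hz


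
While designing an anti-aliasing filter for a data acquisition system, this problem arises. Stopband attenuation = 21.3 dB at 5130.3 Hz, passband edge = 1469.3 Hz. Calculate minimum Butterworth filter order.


Butterworth filter order formula:
n = log10(10^(A/10) - 1) / (2 * log10(f_stop/f_pass))
10^(21.3/10) - 1 = 133.8963
f_stop/f_pass = 5130.3 / 1469.3 = 3.4917
n = 1.9582 -> ceil = 2

2


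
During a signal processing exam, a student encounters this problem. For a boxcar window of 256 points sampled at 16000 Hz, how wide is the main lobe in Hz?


Main lobe width for a rectangular window:
Width = 2 * fs / N
      = 2 * 16000 / 256
      = 32000 / 256
      = 125.0 Hz

125.0 Hz


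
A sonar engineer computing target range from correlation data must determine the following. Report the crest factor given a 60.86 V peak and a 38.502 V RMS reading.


Crest factor is the ratio of peak to RMS:
CF = V_peak / V_rms
   = 60.86 / 38.502
   = 1.5807

1.5807


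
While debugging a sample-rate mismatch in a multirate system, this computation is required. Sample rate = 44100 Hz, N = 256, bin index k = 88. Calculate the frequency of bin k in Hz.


Frequency of DFT bin k:
f_k = k * fs / N
    = 88 * 44100 / 256
    = 3880800 / 256
    = 15159.375 Hz

15159.375 Hz


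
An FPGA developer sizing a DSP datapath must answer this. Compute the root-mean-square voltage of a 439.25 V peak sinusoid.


RMS voltage for a sinusoidal waveform:
V_rms = V_peak / sqrt(2)
      = 439.25 / 1.414214
      = 310.597 V

310.597 V


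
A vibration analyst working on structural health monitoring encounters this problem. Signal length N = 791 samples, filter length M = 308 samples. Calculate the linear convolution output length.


Linear convolution output length:
L = N + M - 1
  = 791 + 308 - 1
  = 1098 samples

1098


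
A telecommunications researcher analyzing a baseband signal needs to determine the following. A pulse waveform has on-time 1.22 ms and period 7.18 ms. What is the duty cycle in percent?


Duty cycle as a percentage:
DC = (t_on / T) * 100
   = (1.22 / 7.18) * 100
   = 0.169916 * 100
   = 16.99 %

16.99 %


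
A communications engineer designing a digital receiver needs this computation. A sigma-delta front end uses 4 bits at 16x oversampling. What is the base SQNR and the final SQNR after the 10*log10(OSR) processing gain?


Step 1 — baseline SQNR at Nyquist:
SQNR_base = 6.02*N + 1.76
          = 6.02*4 + 1.76
          = 25.84 dB

Step 2 — oversampling processing gain:
G = 10*log10(OSR) = 10*log10(16) = 12.04 dB

Step 3 — total:
SQNR_total = 25.84 + 12.04 = 37.88 dB

Base SQNR = 25.84 dB; oversampled SQNR = 37.88 dB


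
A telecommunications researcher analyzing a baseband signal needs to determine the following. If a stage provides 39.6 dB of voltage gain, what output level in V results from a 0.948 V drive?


Output voltage from dB gain:
V_out = V_in * 10^(gain_dB / 20)
      = 0.948 * 10^(39.6 / 20)
      = 0.948 * 95.499259
      = 90.5333 V

90.5333 V


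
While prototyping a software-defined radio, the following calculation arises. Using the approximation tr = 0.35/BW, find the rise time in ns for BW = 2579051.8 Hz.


Rise time from bandwidth relationship:
tr = 0.35 / BW
   = 0.35 / 2579051.8
   = 1.357087903e-07 s
   = 135.7088 ns

135.7088 ns


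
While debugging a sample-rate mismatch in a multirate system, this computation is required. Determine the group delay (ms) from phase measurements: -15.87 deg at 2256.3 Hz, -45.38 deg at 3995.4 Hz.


Group delay from phase difference:
tau = -d(phi)/d(omega)
d(phi) = -29.51 deg = -0.515047 rad
d(omega) = 2*pi*(3995.4 - 2256.3) = 10927.0876 rad/s
tau = -(-0.515047) / 10927.0876
    = 0.0471 ms

0.0471 ms


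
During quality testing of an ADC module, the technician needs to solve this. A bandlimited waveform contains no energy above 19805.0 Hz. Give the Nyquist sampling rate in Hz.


The Nyquist rate is twice the maximum frequency component.
fs_min = 2 * fmax
      = 2 * 19805.0
      = 39610.0 Hz

39610.0


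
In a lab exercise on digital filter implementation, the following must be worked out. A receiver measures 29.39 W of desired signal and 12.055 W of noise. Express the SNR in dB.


SNR in decibels:
SNR = 10 * log10(Ps / Pn)
    = 10 * log10(29.39 / 12.055)
    = 10 * log10(2.438)
    = 10 * 0.387
    = 3.87 dB

3.87 dB


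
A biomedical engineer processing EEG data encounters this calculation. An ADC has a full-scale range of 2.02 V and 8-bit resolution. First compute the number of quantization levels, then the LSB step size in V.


Step 1 — number of quantization levels:
L = 2^N = 2^8 = 256

Step 2 — LSB step size:
delta = Vfs / L
      = 2.02 / 256
      = 0.00789063 V

Levels = 256; step size = 0.00789063 V


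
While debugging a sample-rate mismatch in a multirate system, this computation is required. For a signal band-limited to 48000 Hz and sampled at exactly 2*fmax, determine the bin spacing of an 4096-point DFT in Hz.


Step 1 — Nyquist sampling rate:
fs = 2 * fmax = 2 * 48000 = 96000 Hz

Step 2 — DFT bin spacing:
df = fs / N = 96000 / 4096 = 23.4375 Hz

23.4375 Hz


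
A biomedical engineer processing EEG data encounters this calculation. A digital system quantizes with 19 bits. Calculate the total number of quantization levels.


Number of quantization levels = 2^N
= 2^19
= 524288

524288


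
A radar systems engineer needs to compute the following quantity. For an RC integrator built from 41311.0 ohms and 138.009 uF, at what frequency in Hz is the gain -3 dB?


Cutoff frequency of a first-order RC filter:
fc = 1 / (2 * pi * R * C)
C = 138.009 uF = 0.000138009 F
fc = 1 / (2 * pi * 41311.0 * 0.000138009)
   = 1 / 35.82226029705
   = 0.027916 Hz

0.027916 Hz


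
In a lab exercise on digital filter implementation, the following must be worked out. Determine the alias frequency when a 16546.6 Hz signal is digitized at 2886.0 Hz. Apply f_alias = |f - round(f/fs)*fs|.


Compute the nearest integer multiple of fs to the signal:
n = round(16546.6 / 2886.0) = 6
f_alias = |16546.6 - 6 * 2886.0|
        = |16546.6 - 17316.0|
        = 769.4 Hz

769.4


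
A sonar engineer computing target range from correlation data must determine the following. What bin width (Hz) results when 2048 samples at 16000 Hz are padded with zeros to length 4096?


Frequency resolution after zero-padding:
N_padded = 2048 * 2 = 4096
df = fs / N_padded
   = 16000 / 4096
   = 3.9062 Hz

3.9062 Hz


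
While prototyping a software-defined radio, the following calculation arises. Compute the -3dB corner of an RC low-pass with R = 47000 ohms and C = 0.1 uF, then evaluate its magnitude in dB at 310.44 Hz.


Step 1 — cutoff frequency:
fc = 1 / (2*pi*R*C)
C = 0.1 uF = 1e-07 F
fc = 1 / (2*pi*47000*1e-07)
   = 33.8628 Hz

Step 2 — magnitude at f = 310.44 Hz:
|H(f)| = 1 / sqrt(1 + (f/fc)^2)
f/fc = 310.44 / 33.8628 = 9.167582
|H| = 1 / sqrt(1 + 84.04456) = 0.1084368
|H|_dB = 20*log10(0.1084368) = -19.3 dB

fc = 33.8628 Hz; |H(310.44 Hz)| = -19.3 dB


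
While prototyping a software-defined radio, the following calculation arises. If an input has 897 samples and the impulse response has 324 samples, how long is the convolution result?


Linear convolution output length:
L = N + M - 1
  = 897 + 324 - 1
  = 1220 samples

1220


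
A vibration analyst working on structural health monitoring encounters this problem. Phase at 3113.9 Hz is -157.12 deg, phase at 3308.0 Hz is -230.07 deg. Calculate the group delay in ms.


Group delay from phase difference:
tau = -d(phi)/d(omega)
d(phi) = -72.95 deg = -1.273218 rad
d(omega) = 2*pi*(3308.0 - 3113.9) = 1219.5663 rad/s
tau = -(-1.273218) / 1219.5663
    = 1.044 ms

1.044 ms


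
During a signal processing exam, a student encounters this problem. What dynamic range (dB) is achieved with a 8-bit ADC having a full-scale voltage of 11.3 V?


Dynamic range from full-scale to LSB:
V_min = V_max / 2^bits = 11.3 / 2^8
DR = 20 * log10(V_max / V_min)
   = 20 * log10(2^8)
   = 20 * 8 * log10(2)
   = 48.16 dB

48.16 dB


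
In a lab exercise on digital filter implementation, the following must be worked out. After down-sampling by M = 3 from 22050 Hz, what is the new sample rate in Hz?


Decimation reduces the sample rate:
fs_out = fs_in / M
       = 22050 / 3
       = 7350.0 Hz

7350.0 Hz


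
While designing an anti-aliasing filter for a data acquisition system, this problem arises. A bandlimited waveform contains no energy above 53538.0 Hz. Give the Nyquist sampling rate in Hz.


The Nyquist rate is twice the maximum frequency component.
fs_min = 2 * fmax
      = 2 * 53538.0
      = 107076.0 Hz

107076.0


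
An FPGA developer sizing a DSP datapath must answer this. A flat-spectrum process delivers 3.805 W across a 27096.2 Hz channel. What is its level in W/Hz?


Power spectral density:
PSD = P / BW
    = 3.805 / 27096.2
    = 0.00014043 W/Hz

0.00014043 W/Hz


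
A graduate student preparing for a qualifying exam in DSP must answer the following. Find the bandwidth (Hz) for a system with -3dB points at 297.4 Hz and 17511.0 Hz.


Bandwidth is the difference of -3dB frequencies:
BW = f_high - f_low
   = 17511.0 - 297.4
   = 17213.6 Hz

17213.6 Hz


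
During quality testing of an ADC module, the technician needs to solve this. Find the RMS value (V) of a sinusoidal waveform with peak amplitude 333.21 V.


RMS voltage for a sinusoidal waveform:
V_rms = V_peak / sqrt(2)
      = 333.21 / 1.414214
      = 235.615 V

235.615 V


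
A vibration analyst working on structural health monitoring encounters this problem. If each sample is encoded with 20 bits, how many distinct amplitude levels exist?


Number of quantization levels = 2^N
= 2^20
= 1048576

1048576


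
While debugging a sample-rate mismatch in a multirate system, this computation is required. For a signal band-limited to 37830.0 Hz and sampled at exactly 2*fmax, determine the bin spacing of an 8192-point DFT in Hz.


Step 1 — Nyquist sampling rate:
fs = 2 * fmax = 2 * 37830.0 = 75660.0 Hz

Step 2 — DFT bin spacing:
df = fs / N = 75660.0 / 8192 = 9.2358 Hz

9.2358 Hz


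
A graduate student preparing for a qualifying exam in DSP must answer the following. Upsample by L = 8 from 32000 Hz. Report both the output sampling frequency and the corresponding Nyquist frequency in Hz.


Step 1 — output sample rate after interpolation by L:
fs_out = L * fs_in = 8 * 32000 = 256000 Hz

Step 2 — Nyquist frequency of the output stream:
f_Nyq = fs_out / 2 = 256000 / 2 = 128000.0 Hz

fs_out = 256000 Hz; f_Nyquist = 128000.0 Hz


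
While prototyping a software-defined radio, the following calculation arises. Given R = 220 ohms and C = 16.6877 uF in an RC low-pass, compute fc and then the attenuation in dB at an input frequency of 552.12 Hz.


Step 1 — cutoff frequency:
fc = 1 / (2*pi*R*C)
C = 16.6877 uF = 1.66877e-05 F
fc = 1 / (2*pi*220*1.66877e-05)
   = 43.3512 Hz

Step 2 — magnitude at f = 552.12 Hz:
|H(f)| = 1 / sqrt(1 + (f/fc)^2)
f/fc = 552.12 / 43.3512 = 12.73598
|H| = 1 / sqrt(1 + 162.205187) = 0.0782768
|H|_dB = 20*log10(0.0782768) = -22.13 dB

fc = 43.3512 Hz; |H(552.12 Hz)| = -22.13 dB


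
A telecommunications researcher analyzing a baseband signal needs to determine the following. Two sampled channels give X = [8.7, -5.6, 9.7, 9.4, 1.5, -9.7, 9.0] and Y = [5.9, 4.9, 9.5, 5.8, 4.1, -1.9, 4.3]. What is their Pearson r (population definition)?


Pearson correlation coefficient (population):
r = cov(X,Y) / (std(X) * std(Y))
Mean X = 3.2857, Mean Y = 4.6571
Cov(X,Y) = 18.103673
Std(X) = 7.47633, Std(Y) = 3.157692
r = 0.7668

0.7668


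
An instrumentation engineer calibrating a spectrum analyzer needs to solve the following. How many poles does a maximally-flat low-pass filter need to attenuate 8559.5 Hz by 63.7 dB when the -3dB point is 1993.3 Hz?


Butterworth filter order formula:
n = log10(10^(A/10) - 1) / (2 * log10(f_stop/f_pass))
10^(63.7/10) - 1 = 2344227.8153
f_stop/f_pass = 8559.5 / 1993.3 = 4.2941
n = 5.0326 -> ceil = 6

6


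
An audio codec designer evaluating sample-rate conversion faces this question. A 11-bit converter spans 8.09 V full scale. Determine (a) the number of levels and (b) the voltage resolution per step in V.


Step 1 — number of quantization levels:
L = 2^N = 2^11 = 2048

Step 2 — LSB step size:
delta = Vfs / L
      = 8.09 / 2048
      = 0.0039502 V

Levels = 2048; step size = 0.0039502 V


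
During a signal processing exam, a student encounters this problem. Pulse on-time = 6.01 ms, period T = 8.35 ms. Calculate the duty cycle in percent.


Duty cycle as a percentage:
DC = (t_on / T) * 100
   = (6.01 / 8.35) * 100
   = 0.71976 * 100
   = 71.98 %

71.98 %


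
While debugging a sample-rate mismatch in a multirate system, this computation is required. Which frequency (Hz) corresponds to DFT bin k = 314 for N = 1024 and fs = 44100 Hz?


Frequency of DFT bin k:
f_k = k * fs / N
    = 314 * 44100 / 1024
    = 13847400 / 1024
    = 13522.852 Hz

13522.852 Hz


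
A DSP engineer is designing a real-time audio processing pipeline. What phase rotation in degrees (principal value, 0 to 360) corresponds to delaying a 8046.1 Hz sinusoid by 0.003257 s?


Phase shift from frequency and time delay:
phi = 360 * f * t_delay
    = 360 * 8046.1 * 0.003257
    = 9434.21 degrees
    mod 360 = 74.21 degrees

74.21 degrees


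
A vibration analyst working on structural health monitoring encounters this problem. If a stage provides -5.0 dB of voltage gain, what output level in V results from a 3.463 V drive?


Output voltage from dB gain:
V_out = V_in * 10^(gain_dB / 20)
      = 3.463 * 10^(-5.0 / 20)
      = 3.463 * 0.562341
      = 1.9474 V

1.9474 V


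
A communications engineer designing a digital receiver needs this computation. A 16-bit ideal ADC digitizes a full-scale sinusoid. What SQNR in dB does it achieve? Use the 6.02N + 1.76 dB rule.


Theoretical SNR for a full-scale sinusoid:
SNR = 6.02 * N + 1.76
    = 6.02 * 16 + 1.76
    = 96.32 + 1.76
    = 98.08 dB

98.08 dB


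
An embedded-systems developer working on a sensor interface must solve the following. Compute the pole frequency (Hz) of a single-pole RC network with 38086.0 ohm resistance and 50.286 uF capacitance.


Cutoff frequency of a first-order RC filter:
fc = 1 / (2 * pi * R * C)
C = 50.286 uF = 5.0286e-05 F
fc = 1 / (2 * pi * 38086.0 * 5.0286e-05)
   = 1 / 12.033509979606
   = 0.083101 Hz

0.083101 Hz


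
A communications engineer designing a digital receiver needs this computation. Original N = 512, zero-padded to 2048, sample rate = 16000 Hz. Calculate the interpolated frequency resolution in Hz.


Frequency resolution after zero-padding:
N_padded = 512 * 4 = 2048
df = fs / N_padded
   = 16000 / 2048
   = 7.8125 Hz

7.8125 Hz


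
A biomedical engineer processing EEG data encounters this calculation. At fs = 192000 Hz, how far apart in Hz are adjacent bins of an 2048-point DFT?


DFT frequency resolution:
df = fs / N
   = 192000 / 2048
   = 93.75 Hz

93.75 Hz


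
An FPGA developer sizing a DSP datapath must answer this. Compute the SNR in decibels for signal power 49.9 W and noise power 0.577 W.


SNR in decibels:
SNR = 10 * log10(Ps / Pn)
    = 10 * log10(49.9 / 0.577)
    = 10 * log10(86.4818)
    = 10 * 1.9369
    = 19.37 dB

19.37 dB


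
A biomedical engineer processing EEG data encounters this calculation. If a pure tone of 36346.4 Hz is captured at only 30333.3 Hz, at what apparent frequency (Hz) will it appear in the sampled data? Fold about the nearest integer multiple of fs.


Compute the nearest integer multiple of fs to the signal:
n = round(36346.4 / 30333.3) = 1
f_alias = |36346.4 - 1 * 30333.3|
        = |36346.4 - 30333.3|
        = 6013.1 Hz

6013.1


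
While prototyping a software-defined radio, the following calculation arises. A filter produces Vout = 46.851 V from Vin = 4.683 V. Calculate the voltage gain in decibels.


Voltage gain in dB:
G = 20 * log10(Vout / Vin)
  = 20 * log10(46.851 / 4.683)
  = 20 * log10(10.004484)
  = 20 * 1.000195
  = 20.0 dB

20.0 dB


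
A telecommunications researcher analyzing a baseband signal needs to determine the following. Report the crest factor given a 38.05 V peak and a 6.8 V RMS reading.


Crest factor is the ratio of peak to RMS:
CF = V_peak / V_rms
   = 38.05 / 6.8
   = 5.5956

5.5956


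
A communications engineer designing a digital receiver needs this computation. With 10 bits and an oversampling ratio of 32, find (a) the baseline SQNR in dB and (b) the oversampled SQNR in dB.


Step 1 — baseline SQNR at Nyquist:
SQNR_base = 6.02*N + 1.76
          = 6.02*10 + 1.76
          = 61.96 dB

Step 2 — oversampling processing gain:
G = 10*log10(OSR) = 10*log10(32) = 15.05 dB

Step 3 — total:
SQNR_total = 61.96 + 15.05 = 77.01 dB

Base SQNR = 61.96 dB; oversampled SQNR = 77.01 dB


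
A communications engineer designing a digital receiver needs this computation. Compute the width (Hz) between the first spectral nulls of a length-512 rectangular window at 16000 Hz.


Main lobe width for a rectangular window:
Width = 2 * fs / N
      = 2 * 16000 / 512
      = 32000 / 512
      = 62.5 Hz

62.5 Hz


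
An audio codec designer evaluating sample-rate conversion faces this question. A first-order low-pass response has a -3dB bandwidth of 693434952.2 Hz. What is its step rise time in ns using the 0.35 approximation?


Rise time from bandwidth relationship:
tr = 0.35 / BW
   = 0.35 / 693434952.2
   = 5.047337157e-10 s
   = 0.5047 ns

0.5047 ns


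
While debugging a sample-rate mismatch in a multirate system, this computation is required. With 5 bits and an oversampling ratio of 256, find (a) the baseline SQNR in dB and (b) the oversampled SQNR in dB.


Step 1 — baseline SQNR at Nyquist:
SQNR_base = 6.02*N + 1.76
          = 6.02*5 + 1.76
          = 31.86 dB

Step 2 — oversampling processing gain:
G = 10*log10(OSR) = 10*log10(256) = 24.08 dB

Step 3 — total:
SQNR_total = 31.86 + 24.08 = 55.94 dB

Base SQNR = 31.86 dB; oversampled SQNR = 55.94 dB


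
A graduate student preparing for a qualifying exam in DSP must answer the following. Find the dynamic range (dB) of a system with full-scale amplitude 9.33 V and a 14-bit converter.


Dynamic range from full-scale to LSB:
V_min = V_max / 2^bits = 9.33 / 2^14
DR = 20 * log10(V_max / V_min)
   = 20 * log10(2^14)
   = 20 * 14 * log10(2)
   = 84.29 dB

84.29 dB


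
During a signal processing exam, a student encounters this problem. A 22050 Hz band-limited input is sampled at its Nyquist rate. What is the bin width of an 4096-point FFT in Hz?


Step 1 — Nyquist sampling rate:
fs = 2 * fmax = 2 * 22050 = 44100 Hz

Step 2 — DFT bin spacing:
df = fs / N = 44100 / 4096 = 10.7666 Hz

10.7666 Hz


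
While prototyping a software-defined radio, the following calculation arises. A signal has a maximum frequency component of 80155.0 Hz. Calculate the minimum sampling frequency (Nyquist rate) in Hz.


The Nyquist rate is twice the maximum frequency component.
fs_min = 2 * fmax
      = 2 * 80155.0
      = 160310.0 Hz

160310.0


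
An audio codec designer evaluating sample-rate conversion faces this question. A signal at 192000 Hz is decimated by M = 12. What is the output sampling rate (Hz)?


Decimation reduces the sample rate:
fs_out = fs_in / M
       = 192000 / 12
       = 16000.0 Hz

16000.0 Hz


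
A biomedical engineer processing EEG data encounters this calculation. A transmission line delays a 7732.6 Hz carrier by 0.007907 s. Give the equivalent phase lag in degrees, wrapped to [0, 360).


Phase shift from frequency and time delay:
phi = 360 * f * t_delay
    = 360 * 7732.6 * 0.007907
    = 22011.0 degrees
    mod 360 = 51.0 degrees

51.0 degrees


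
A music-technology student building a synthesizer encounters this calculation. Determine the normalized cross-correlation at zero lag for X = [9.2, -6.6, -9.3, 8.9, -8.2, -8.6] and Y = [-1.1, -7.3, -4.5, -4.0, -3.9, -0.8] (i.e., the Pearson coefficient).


Pearson correlation coefficient (population):
r = cov(X,Y) / (std(X) * std(Y))
Mean X = -2.4333, Mean Y = -3.6
Cov(X,Y) = 5.101667
Std(X) = 8.16061, Std(Y) = 2.192411
r = 0.2851

0.2851


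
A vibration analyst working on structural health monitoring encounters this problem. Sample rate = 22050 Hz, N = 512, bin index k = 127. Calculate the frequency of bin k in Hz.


Frequency of DFT bin k:
f_k = k * fs / N
    = 127 * 22050 / 512
    = 2800350 / 512
    = 5469.434 Hz

5469.434 Hz


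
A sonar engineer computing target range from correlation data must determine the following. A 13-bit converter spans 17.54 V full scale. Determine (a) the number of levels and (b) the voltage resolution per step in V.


Step 1 — number of quantization levels:
L = 2^N = 2^13 = 8192

Step 2 — LSB step size:
delta = Vfs / L
      = 17.54 / 8192
      = 0.00214111 V

Levels = 8192; step size = 0.00214111 V


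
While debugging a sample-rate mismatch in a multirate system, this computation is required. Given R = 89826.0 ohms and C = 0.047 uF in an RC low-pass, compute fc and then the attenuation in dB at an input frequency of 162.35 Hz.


Step 1 — cutoff frequency:
fc = 1 / (2*pi*R*C)
C = 0.047 uF = 4.7e-08 F
fc = 1 / (2*pi*89826.0*4.7e-08)
   = 37.6982 Hz

Step 2 — magnitude at f = 162.35 Hz:
|H(f)| = 1 / sqrt(1 + (f/fc)^2)
f/fc = 162.35 / 37.6982 = 4.306572
|H| = 1 / sqrt(1 + 18.546562) = 0.2261855
|H|_dB = 20*log10(0.2261855) = -12.91 dB

fc = 37.6982 Hz; |H(162.35 Hz)| = -12.91 dB


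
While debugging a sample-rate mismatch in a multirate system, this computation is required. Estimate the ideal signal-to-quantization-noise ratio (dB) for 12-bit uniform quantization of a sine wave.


Theoretical SNR for a full-scale sinusoid:
SNR = 6.02 * N + 1.76
    = 6.02 * 12 + 1.76
    = 72.24 + 1.76
    = 74.0 dB

74.0 dB


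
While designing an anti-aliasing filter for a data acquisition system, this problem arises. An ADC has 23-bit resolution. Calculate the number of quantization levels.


Number of quantization levels = 2^N
= 2^23
= 8388608

8388608


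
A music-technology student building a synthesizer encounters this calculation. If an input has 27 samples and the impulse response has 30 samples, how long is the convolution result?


Linear convolution output length:
L = N + M - 1
  = 27 + 30 - 1
  = 56 samples

56


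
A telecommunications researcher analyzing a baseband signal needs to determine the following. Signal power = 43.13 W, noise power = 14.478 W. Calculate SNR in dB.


SNR in decibels:
SNR = 10 * log10(Ps / Pn)
    = 10 * log10(43.13 / 14.478)
    = 10 * log10(2.979)
    = 10 * 0.4741
    = 4.74 dB

4.74 dB


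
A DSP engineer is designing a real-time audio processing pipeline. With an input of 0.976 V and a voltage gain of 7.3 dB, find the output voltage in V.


Output voltage from dB gain:
V_out = V_in * 10^(gain_dB / 20)
      = 0.976 * 10^(7.3 / 20)
      = 0.976 * 2.317395
      = 2.2618 V

2.2618 V


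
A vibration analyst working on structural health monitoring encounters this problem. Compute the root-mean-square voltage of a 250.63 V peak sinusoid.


RMS voltage for a sinusoidal waveform:
V_rms = V_peak / sqrt(2)
      = 250.63 / 1.414214
      = 177.222 V

177.222 V


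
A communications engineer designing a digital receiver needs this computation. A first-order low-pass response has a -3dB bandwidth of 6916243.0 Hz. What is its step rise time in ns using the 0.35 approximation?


Rise time from bandwidth relationship:
tr = 0.35 / BW
   = 0.35 / 6916243.0
   = 5.060550938e-08 s
   = 50.6055 ns

50.6055 ns


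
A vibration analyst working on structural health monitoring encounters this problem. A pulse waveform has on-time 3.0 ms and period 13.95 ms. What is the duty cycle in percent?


Duty cycle as a percentage:
DC = (t_on / T) * 100
   = (3.0 / 13.95) * 100
   = 0.215054 * 100
   = 21.51 %

21.51 %


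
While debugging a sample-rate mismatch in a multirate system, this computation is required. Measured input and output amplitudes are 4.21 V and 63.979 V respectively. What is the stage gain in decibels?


Voltage gain in dB:
G = 20 * log10(Vout / Vin)
  = 20 * log10(63.979 / 4.21)
  = 20 * log10(15.196912)
  = 20 * 1.181755
  = 23.64 dB

23.64 dB


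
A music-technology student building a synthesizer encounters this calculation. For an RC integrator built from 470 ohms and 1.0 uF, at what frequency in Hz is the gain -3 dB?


Cutoff frequency of a first-order RC filter:
fc = 1 / (2 * pi * R * C)
C = 1.0 uF = 1e-06 F
fc = 1 / (2 * pi * 470 * 1e-06)
   = 1 / 0.0029530970943744
   = 338.627538 Hz

338.627538 Hz


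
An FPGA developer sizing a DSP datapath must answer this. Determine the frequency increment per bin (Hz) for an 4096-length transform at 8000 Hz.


DFT frequency resolution:
df = fs / N
   = 8000 / 4096
   = 1.9531 Hz

1.9531 Hz


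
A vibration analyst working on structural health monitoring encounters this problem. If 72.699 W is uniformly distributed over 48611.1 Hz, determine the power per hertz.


Power spectral density:
PSD = P / BW
    = 72.699 / 48611.1
    = 0.00149552 W/Hz

0.00149552 W/Hz


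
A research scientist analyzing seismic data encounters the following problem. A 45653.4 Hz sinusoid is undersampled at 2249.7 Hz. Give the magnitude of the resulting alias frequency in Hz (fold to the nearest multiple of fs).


Compute the nearest integer multiple of fs to the signal:
n = round(45653.4 / 2249.7) = 20
f_alias = |45653.4 - 20 * 2249.7|
        = |45653.4 - 44994.0|
        = 659.4 Hz

659.4


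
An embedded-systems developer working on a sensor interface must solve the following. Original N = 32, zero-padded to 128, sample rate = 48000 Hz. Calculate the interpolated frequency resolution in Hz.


Frequency resolution after zero-padding:
N_padded = 32 * 4 = 128
df = fs / N_padded
   = 48000 / 128
   = 375.0 Hz

375.0 Hz


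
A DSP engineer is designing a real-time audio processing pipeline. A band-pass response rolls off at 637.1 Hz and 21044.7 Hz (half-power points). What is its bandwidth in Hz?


Bandwidth is the difference of -3dB frequencies:
BW = f_high - f_low
   = 21044.7 - 637.1
   = 20407.6 Hz

20407.6 Hz


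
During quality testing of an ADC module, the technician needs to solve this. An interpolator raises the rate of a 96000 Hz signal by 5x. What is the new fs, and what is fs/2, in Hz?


Step 1 — output sample rate after interpolation by L:
fs_out = L * fs_in = 5 * 96000 = 480000 Hz

Step 2 — Nyquist frequency of the output stream:
f_Nyq = fs_out / 2 = 480000 / 2 = 240000.0 Hz

fs_out = 480000 Hz; f_Nyquist = 240000.0 Hz


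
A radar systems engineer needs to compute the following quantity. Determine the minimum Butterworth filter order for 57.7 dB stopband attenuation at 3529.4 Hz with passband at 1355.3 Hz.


Butterworth filter order formula:
n = log10(10^(A/10) - 1) / (2 * log10(f_stop/f_pass))
10^(57.7/10) - 1 = 588842.6554
f_stop/f_pass = 3529.4 / 1355.3 = 2.6041
n = 6.9407 -> ceil = 7

7


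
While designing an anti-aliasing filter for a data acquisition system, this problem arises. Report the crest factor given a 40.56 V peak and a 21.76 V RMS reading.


Crest factor is the ratio of peak to RMS:
CF = V_peak / V_rms
   = 40.56 / 21.76
   = 1.864

1.864


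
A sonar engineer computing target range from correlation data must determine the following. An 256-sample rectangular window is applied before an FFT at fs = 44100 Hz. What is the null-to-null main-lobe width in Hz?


Main lobe width for a rectangular window:
Width = 2 * fs / N
      = 2 * 44100 / 256
      = 88200 / 256
      = 344.531 Hz

344.531 Hz


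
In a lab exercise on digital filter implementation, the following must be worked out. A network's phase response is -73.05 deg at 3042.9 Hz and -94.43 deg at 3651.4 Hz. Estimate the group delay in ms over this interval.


Group delay from phase difference:
tau = -d(phi)/d(omega)
d(phi) = -21.38 deg = -0.373151 rad
d(omega) = 2*pi*(3651.4 - 3042.9) = 3823.3183 rad/s
tau = -(-0.373151) / 3823.3183
    = 0.0976 ms

0.0976 ms


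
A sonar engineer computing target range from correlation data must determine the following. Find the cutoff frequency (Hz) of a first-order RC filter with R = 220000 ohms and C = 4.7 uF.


Cutoff frequency of a first-order RC filter:
fc = 1 / (2 * pi * R * C)
C = 4.7 uF = 4.7e-06 F
fc = 1 / (2 * pi * 220000 * 4.7e-06)
   = 1 / 6.4968136076237
   = 0.153922 Hz

0.153922 Hz


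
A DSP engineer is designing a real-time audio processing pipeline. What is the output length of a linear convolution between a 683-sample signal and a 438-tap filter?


Linear convolution output length:
L = N + M - 1
  = 683 + 438 - 1
  = 1120 samples

1120


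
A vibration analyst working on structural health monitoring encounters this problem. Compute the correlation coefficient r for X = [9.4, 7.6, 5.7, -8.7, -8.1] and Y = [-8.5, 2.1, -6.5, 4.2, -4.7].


Pearson correlation coefficient (population):
r = cov(X,Y) / (std(X) * std(Y))
Mean X = 1.18, Mean Y = -2.68
Cov(X,Y) = -16.7296
Std(X) = 7.911359, Std(Y) = 4.954352
r = -0.4268

-0.4268


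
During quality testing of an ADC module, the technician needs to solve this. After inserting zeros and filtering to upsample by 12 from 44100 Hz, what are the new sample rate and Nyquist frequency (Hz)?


Step 1 — output sample rate after interpolation by L:
fs_out = L * fs_in = 12 * 44100 = 529200 Hz

Step 2 — Nyquist frequency of the output stream:
f_Nyq = fs_out / 2 = 529200 / 2 = 264600.0 Hz

fs_out = 529200 Hz; f_Nyquist = 264600.0 Hz


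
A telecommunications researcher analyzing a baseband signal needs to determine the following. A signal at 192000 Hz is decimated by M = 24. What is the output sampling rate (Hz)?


Decimation reduces the sample rate:
fs_out = fs_in / M
       = 192000 / 24
       = 8000.0 Hz

8000.0 Hz


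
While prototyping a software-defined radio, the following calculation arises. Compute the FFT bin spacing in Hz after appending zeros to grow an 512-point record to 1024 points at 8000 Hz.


Frequency resolution after zero-padding:
N_padded = 512 * 2 = 1024
df = fs / N_padded
   = 8000 / 1024
   = 7.8125 Hz

7.8125 Hz


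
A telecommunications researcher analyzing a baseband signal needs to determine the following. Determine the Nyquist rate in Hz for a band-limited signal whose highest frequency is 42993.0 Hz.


The Nyquist rate is twice the maximum frequency component.
fs_min = 2 * fmax
      = 2 * 42993.0
      = 85986.0 Hz

85986.0


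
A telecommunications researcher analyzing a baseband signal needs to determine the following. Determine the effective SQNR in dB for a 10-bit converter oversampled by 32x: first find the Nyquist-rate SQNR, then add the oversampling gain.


Step 1 — baseline SQNR at Nyquist:
SQNR_base = 6.02*N + 1.76
          = 6.02*10 + 1.76
          = 61.96 dB

Step 2 — oversampling processing gain:
G = 10*log10(OSR) = 10*log10(32) = 15.05 dB

Step 3 — total:
SQNR_total = 61.96 + 15.05 = 77.01 dB

Base SQNR = 61.96 dB; oversampled SQNR = 77.01 dB


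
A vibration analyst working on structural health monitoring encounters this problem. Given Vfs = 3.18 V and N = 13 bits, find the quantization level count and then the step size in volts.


Step 1 — number of quantization levels:
L = 2^N = 2^13 = 8192

Step 2 — LSB step size:
delta = Vfs / L
      = 3.18 / 8192
      = 0.00038818 V

Levels = 8192; step size = 0.00038818 V


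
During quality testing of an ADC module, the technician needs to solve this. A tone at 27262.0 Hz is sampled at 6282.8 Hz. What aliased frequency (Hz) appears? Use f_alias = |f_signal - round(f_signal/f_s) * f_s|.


Compute the nearest integer multiple of fs to the signal:
n = round(27262.0 / 6282.8) = 4
f_alias = |27262.0 - 4 * 6282.8|
        = |27262.0 - 25131.2|
        = 2130.8 Hz

2130.8


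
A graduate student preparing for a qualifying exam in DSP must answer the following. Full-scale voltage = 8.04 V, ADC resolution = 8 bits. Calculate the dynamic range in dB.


Dynamic range from full-scale to LSB:
V_min = V_max / 2^bits = 8.04 / 2^8
DR = 20 * log10(V_max / V_min)
   = 20 * log10(2^8)
   = 20 * 8 * log10(2)
   = 48.16 dB

48.16 dB


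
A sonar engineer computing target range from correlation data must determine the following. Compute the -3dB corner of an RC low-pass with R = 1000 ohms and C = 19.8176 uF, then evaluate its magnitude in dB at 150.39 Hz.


Step 1 — cutoff frequency:
fc = 1 / (2*pi*R*C)
C = 19.8176 uF = 1.98176e-05 F
fc = 1 / (2*pi*1000*1.98176e-05)
   = 8.03099 Hz

Step 2 — magnitude at f = 150.39 Hz:
|H(f)| = 1 / sqrt(1 + (f/fc)^2)
f/fc = 150.39 / 8.03099 = 18.726209
|H| = 1 / sqrt(1 + 350.670904) = 0.0533251
|H|_dB = 20*log10(0.0533251) = -25.46 dB

fc = 8.03099 Hz; |H(150.39 Hz)| = -25.46 dB


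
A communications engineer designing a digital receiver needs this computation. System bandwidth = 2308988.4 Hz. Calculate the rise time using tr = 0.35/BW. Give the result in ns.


Rise time from bandwidth relationship:
tr = 0.35 / BW
   = 0.35 / 2308988.4
   = 1.515815324e-07 s
   = 151.5815 ns

151.5815 ns


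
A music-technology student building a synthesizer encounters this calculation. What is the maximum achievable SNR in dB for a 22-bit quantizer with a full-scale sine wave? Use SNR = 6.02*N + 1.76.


Theoretical SNR for a full-scale sinusoid:
SNR = 6.02 * N + 1.76
    = 6.02 * 22 + 1.76
    = 132.44 + 1.76
    = 134.2 dB

134.2 dB
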